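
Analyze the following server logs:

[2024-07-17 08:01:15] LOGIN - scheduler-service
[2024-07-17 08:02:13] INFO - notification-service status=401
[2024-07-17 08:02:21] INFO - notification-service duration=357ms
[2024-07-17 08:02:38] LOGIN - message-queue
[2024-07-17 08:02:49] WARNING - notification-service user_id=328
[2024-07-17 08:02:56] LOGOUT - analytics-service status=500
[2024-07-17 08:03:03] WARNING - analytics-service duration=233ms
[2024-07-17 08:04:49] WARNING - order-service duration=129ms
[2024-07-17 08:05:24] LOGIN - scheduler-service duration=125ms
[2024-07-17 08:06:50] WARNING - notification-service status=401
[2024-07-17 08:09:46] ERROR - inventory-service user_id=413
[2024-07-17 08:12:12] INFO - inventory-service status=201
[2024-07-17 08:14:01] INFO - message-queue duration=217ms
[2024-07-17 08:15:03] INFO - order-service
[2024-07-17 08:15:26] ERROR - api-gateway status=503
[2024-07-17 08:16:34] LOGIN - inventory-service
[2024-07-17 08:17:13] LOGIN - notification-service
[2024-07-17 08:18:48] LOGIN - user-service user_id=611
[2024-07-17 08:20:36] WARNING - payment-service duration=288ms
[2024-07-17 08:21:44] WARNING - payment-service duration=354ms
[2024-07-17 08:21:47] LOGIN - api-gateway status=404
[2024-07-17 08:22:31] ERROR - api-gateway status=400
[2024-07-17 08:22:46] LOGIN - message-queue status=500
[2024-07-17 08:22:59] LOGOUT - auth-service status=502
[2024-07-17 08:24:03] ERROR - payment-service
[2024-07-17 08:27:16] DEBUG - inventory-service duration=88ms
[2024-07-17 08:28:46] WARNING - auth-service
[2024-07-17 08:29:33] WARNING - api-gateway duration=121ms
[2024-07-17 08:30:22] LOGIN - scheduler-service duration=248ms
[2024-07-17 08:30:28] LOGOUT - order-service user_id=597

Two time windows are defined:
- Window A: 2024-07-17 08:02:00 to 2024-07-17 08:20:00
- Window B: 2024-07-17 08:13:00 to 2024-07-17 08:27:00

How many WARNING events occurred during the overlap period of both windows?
0

To find overlap events:

1. Window A: 2024-07-17 08:02:00 to 2024-07-17 08:20:00
2. Window B: 2024-07-17 08:13:00 to 2024-07-17 08:27:00
3. Overlap period: 2024-07-17 08:13:00 to 2024-07-17 08:20:00
4. Count WARNING events in overlap: 0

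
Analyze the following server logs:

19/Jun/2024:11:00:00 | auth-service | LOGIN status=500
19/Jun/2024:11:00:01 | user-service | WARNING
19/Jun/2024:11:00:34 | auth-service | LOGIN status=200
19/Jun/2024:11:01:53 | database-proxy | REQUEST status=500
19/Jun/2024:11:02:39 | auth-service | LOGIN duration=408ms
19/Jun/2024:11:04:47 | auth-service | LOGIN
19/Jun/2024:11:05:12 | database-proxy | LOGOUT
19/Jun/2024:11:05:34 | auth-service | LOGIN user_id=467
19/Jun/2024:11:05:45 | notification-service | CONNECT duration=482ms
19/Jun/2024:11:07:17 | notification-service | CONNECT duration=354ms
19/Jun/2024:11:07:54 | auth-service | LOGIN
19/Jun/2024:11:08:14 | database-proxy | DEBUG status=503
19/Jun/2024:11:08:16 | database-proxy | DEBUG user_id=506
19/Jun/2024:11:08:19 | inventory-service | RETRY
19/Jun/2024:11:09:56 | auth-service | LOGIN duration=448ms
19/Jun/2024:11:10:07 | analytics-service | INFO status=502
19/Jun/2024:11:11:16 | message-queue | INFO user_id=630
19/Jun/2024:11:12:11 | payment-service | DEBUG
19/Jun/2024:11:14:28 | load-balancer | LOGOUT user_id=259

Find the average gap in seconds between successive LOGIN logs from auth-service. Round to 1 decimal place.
99.3

To calculate average interval:

1. Find all LOGIN events for auth-service in order
2. Calculate time gaps between consecutive events
3. Compute mean of gaps: 596 / 6 = 99.3 seconds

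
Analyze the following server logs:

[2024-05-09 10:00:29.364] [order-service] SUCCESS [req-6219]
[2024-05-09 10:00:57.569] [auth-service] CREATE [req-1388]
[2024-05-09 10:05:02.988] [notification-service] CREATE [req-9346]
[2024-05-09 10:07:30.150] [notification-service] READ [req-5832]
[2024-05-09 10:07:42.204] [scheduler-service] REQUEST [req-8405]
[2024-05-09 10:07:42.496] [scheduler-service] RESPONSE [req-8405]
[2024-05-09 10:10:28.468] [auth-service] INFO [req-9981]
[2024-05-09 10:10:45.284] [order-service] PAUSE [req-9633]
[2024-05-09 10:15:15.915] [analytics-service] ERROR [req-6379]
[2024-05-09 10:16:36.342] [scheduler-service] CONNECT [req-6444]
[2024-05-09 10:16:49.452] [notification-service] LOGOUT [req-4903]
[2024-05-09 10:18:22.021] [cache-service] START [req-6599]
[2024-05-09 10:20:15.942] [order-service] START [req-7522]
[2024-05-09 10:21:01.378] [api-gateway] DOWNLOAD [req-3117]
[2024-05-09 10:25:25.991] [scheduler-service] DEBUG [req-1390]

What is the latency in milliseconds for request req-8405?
292

To calculate latency:

1. Find REQUEST with id req-8405: 2024-05-09 10:07:42.204
2. Find RESPONSE with id req-8405: 2024-05-09 10:07:42.496
3. Latency: 2024-05-09 10:07:42.496 - 2024-05-09 10:07:42.204 = 292ms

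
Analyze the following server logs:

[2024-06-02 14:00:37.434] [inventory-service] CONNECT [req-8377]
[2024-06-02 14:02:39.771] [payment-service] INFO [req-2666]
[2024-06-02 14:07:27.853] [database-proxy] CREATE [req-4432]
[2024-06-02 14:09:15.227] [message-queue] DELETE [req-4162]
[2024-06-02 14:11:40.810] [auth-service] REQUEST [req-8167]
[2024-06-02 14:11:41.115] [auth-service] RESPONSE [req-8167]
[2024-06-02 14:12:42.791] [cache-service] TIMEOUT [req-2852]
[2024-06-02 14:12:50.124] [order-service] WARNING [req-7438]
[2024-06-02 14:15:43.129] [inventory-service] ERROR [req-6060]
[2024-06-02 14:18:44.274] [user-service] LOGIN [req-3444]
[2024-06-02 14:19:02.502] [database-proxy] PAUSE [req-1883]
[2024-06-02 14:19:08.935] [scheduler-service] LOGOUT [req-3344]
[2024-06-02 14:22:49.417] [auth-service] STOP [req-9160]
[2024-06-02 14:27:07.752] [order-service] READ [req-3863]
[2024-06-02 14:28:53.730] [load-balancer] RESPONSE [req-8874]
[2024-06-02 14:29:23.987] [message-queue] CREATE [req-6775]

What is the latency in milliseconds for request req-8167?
305

To calculate latency:

1. Find REQUEST with id req-8167: 2024-06-02 14:11:40.810
2. Find RESPONSE with id req-8167: 2024-06-02 14:11:41.115
3. Latency: 2024-06-02 14:11:41.115 - 2024-06-02 14:11:40.810 = 305ms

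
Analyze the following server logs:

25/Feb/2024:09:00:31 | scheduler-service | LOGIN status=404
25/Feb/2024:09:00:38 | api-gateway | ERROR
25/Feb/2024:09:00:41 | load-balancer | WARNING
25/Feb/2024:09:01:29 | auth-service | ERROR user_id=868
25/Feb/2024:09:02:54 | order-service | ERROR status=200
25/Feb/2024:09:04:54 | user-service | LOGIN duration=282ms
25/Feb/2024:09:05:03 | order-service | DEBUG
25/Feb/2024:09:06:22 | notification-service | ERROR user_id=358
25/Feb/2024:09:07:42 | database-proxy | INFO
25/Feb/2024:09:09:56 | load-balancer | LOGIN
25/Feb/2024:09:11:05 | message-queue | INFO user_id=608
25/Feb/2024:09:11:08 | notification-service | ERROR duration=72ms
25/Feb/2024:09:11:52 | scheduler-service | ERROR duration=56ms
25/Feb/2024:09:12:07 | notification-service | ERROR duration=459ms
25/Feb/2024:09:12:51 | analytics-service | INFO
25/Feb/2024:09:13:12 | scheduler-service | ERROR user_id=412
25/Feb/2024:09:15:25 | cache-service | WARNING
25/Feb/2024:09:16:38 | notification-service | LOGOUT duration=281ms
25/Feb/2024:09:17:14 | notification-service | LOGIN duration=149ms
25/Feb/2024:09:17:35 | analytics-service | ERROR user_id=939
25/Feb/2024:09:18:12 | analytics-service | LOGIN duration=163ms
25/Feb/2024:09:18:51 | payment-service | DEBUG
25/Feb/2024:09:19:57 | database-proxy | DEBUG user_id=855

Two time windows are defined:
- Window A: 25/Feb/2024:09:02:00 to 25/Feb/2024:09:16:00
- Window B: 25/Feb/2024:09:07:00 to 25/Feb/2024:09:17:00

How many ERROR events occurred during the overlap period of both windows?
4

To find overlap events:

1. Window A: 25/Feb/2024:09:02:00 to 25/Feb/2024:09:16:00
2. Window B: 25/Feb/2024:09:07:00 to 25/Feb/2024:09:17:00
3. Overlap period: 25/Feb/2024:09:07:00 to 25/Feb/2024:09:16:00
4. Count ERROR events in overlap: 4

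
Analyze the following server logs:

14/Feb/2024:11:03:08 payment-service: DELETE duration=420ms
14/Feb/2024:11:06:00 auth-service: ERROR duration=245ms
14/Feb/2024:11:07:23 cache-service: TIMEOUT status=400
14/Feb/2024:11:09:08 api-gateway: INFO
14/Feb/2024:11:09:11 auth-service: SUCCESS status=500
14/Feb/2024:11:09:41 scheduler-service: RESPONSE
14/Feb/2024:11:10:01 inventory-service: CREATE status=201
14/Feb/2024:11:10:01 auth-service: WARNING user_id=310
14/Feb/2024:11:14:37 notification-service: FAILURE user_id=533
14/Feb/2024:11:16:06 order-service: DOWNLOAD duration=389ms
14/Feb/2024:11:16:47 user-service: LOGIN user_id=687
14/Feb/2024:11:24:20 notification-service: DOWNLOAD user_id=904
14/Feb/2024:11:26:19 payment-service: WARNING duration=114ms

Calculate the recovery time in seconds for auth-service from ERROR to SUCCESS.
191

To calculate recovery time:

1. Find ERROR event for auth-service: 14/Feb/2024:11:06:00
2. Find next SUCCESS event for auth-service: 14/Feb/2024:11:09:11
3. Recovery time: 14/Feb/2024:11:09:11 - 14/Feb/2024:11:06:00 = 191 seconds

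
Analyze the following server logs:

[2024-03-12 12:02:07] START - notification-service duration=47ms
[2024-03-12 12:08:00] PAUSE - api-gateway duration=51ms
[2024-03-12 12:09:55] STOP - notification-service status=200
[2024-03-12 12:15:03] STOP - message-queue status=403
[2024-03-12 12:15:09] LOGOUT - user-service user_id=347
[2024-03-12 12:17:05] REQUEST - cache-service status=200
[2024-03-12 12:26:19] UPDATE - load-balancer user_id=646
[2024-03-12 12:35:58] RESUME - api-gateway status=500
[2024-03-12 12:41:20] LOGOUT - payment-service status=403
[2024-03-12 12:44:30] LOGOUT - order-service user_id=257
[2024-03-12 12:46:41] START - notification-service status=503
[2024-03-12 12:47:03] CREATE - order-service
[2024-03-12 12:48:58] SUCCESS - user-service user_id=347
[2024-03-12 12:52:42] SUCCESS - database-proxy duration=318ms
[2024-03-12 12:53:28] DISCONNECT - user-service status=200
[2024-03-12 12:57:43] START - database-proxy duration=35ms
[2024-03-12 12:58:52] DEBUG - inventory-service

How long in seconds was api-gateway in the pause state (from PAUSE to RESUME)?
1678

To calculate state duration:

1. Find PAUSE event for api-gateway: 2024-03-12 12:08:00
2. Find RESUME event for api-gateway: 2024-03-12 12:35:58
3. Calculate duration: 2024-03-12 12:35:58 - 2024-03-12 12:08:00 = 1678 seconds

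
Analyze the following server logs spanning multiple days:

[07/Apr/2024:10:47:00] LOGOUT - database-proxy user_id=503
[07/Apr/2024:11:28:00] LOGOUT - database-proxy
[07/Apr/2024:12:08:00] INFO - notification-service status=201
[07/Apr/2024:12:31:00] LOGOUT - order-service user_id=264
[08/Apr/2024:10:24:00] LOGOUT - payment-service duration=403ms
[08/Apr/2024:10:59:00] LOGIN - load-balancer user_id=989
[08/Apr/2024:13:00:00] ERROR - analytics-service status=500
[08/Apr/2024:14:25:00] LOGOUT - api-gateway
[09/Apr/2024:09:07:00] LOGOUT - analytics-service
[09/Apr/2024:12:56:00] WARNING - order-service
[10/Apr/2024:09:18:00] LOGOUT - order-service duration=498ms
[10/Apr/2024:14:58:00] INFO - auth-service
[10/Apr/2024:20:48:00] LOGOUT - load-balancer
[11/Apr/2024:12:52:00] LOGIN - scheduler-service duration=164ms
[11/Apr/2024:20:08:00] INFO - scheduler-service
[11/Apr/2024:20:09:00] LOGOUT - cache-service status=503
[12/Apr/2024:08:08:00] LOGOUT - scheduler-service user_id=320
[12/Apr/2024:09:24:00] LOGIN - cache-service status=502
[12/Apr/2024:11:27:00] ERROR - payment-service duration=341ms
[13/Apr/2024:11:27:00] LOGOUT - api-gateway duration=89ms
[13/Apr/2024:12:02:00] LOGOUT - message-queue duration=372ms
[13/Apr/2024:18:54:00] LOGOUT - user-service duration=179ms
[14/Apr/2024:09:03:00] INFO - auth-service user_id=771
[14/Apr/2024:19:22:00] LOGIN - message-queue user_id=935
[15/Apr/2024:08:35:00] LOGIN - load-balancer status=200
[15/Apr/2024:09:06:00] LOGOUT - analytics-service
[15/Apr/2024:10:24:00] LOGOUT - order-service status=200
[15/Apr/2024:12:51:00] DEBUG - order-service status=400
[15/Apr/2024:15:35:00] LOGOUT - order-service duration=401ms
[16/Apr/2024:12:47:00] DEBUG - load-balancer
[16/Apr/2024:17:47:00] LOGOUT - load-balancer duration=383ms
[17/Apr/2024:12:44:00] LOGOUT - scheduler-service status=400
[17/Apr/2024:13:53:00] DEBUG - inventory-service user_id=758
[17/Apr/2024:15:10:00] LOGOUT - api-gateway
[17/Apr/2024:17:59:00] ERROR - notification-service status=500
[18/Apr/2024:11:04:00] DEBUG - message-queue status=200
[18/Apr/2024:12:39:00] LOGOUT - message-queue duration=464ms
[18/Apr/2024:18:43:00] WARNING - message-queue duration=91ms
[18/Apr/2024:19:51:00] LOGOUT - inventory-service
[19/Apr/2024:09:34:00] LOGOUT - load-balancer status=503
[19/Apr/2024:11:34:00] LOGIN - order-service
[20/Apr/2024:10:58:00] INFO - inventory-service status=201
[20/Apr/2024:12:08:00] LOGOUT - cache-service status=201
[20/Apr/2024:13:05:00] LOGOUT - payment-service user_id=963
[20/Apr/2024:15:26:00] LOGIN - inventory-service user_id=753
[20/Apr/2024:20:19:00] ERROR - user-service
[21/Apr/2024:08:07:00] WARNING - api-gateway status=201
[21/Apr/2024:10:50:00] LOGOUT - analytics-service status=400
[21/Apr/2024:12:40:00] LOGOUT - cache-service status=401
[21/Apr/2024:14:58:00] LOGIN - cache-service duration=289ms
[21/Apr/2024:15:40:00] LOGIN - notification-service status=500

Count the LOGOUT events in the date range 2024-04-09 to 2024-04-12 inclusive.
5

To filter by date range:

1. Date range: 2024-04-09 through 2024-04-12, both dates inclusive
2. Filter for LOGOUT events whose date falls in this range
3. Count matching events: 5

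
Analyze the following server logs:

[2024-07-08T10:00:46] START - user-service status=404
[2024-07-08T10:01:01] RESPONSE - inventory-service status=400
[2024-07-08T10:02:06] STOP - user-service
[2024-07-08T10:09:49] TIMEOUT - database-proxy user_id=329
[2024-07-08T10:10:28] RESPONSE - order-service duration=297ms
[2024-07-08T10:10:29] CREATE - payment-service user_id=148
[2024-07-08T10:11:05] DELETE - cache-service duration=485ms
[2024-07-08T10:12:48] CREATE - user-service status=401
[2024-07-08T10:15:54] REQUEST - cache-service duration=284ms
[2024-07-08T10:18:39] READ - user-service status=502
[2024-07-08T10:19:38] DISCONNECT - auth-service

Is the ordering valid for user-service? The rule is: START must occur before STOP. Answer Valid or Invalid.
Valid

To validate ordering:

1. Required order: START → STOP
2. Rule: START must occur before STOP
3. Check actual order of events for user-service
4. Result: Valid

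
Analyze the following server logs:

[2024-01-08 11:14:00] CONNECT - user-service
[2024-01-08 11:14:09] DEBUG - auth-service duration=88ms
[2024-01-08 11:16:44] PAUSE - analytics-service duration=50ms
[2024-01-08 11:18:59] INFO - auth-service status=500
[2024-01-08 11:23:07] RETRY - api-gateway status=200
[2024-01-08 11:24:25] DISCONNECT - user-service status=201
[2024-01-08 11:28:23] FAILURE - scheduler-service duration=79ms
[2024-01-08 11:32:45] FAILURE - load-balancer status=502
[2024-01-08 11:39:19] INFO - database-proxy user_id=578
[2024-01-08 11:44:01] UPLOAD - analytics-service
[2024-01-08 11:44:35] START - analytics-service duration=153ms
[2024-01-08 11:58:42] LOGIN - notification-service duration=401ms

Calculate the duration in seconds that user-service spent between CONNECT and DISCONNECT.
625

To calculate state duration:

1. Find CONNECT event for user-service: 2024-01-08 11:14:00
2. Find DISCONNECT event for user-service: 2024-01-08 11:24:25
3. Calculate duration: 2024-01-08 11:24:25 - 2024-01-08 11:14:00 = 625 seconds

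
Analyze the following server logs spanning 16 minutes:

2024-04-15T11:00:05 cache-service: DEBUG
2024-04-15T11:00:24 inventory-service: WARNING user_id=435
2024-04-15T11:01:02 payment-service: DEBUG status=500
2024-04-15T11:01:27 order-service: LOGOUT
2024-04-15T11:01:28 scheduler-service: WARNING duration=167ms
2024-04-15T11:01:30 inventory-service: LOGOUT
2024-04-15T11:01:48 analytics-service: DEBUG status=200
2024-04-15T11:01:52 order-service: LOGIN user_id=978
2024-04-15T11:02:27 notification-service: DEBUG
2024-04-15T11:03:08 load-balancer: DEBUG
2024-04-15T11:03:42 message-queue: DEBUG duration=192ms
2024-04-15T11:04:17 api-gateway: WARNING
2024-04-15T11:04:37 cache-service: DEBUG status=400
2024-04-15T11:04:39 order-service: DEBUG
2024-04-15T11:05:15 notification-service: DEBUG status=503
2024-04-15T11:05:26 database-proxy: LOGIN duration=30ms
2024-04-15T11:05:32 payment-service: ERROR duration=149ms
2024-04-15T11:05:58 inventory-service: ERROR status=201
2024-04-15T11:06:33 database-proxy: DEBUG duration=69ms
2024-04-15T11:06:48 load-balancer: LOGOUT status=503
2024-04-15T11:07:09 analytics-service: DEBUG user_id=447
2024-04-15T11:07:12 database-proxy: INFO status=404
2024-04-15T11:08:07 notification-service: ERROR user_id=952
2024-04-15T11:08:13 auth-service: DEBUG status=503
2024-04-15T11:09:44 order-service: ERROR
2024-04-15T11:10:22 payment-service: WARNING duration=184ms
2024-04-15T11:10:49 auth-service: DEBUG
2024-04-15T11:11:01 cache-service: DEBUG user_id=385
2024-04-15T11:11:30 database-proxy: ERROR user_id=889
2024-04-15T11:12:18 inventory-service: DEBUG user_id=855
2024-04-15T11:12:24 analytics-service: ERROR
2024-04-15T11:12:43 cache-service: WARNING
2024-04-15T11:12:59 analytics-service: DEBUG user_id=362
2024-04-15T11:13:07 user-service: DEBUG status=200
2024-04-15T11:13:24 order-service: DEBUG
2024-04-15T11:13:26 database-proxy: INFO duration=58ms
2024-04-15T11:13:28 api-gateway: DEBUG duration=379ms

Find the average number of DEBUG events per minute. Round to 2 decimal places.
1.19

To calculate the rate:

1. Count total DEBUG events: 19
2. Total time period: 16 minutes
3. Rate = 19 / 16 = 1.19 events per minute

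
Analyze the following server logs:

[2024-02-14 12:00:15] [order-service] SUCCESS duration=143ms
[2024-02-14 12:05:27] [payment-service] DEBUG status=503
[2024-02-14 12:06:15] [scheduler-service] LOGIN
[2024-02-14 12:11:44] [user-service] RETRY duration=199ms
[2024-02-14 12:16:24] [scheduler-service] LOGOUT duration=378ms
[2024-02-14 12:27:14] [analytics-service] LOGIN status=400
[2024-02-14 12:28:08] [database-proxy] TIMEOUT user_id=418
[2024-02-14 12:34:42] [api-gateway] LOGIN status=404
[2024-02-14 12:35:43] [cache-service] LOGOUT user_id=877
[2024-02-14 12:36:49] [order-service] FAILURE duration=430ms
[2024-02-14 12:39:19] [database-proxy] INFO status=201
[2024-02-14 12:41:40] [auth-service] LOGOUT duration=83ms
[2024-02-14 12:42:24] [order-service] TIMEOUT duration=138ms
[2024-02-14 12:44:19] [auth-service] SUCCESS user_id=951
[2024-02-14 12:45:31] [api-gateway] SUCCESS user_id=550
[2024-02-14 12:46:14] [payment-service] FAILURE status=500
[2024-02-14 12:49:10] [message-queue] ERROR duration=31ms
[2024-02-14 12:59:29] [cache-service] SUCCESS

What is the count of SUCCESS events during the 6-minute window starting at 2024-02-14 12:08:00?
0

To count events in the time window:

1. Window boundaries: 2024-02-14 12:08:00 to 2024-02-14 12:14:00
2. Filter for SUCCESS events within this window
3. Count matching events: 0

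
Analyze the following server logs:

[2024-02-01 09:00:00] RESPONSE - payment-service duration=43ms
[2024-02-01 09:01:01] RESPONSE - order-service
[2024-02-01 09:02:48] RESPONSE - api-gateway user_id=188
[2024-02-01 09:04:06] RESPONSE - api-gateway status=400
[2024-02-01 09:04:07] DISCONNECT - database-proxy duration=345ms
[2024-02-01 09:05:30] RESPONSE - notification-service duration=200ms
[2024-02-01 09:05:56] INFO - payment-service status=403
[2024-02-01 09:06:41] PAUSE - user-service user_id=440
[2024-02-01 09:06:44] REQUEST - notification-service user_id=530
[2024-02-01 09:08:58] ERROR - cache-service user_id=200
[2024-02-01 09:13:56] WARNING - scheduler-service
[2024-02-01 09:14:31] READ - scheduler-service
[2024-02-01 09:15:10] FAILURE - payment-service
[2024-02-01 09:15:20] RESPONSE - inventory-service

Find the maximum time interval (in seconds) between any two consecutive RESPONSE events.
590

To find the longest gap:

1. Extract all RESPONSE events in chronological order
2. Calculate time differences between consecutive events
3. Find the maximum difference
4. Longest gap: 590 seconds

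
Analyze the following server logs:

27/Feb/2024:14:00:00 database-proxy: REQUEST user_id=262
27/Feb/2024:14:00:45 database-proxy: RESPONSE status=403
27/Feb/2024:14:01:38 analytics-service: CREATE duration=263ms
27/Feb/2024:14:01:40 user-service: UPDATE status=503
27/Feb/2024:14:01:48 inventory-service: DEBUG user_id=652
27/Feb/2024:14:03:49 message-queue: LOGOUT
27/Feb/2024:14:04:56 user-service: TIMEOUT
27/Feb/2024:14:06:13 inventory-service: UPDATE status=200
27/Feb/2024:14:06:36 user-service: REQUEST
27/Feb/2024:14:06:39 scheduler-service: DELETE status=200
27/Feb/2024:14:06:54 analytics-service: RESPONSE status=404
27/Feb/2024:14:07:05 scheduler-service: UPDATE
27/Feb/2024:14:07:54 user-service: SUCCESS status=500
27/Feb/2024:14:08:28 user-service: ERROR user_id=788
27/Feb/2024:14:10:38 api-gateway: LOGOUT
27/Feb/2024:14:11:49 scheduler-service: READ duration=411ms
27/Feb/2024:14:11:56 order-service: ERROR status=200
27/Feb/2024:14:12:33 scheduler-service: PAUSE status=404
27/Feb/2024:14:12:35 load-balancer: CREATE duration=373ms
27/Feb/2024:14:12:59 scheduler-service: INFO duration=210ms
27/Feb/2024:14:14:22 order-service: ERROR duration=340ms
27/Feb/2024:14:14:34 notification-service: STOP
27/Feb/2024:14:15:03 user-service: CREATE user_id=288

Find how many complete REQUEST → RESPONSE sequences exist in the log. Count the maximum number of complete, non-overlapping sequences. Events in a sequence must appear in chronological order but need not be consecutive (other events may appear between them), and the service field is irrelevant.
2

To count sequences:

1. Look for pattern: REQUEST → RESPONSE
2. Greedily scan the log in chronological order, matching each sequence element in turn (ignoring service)
3. Each time the full pattern completes, increment the count and restart matching from the next event
4. Complete non-overlapping sequences found: 2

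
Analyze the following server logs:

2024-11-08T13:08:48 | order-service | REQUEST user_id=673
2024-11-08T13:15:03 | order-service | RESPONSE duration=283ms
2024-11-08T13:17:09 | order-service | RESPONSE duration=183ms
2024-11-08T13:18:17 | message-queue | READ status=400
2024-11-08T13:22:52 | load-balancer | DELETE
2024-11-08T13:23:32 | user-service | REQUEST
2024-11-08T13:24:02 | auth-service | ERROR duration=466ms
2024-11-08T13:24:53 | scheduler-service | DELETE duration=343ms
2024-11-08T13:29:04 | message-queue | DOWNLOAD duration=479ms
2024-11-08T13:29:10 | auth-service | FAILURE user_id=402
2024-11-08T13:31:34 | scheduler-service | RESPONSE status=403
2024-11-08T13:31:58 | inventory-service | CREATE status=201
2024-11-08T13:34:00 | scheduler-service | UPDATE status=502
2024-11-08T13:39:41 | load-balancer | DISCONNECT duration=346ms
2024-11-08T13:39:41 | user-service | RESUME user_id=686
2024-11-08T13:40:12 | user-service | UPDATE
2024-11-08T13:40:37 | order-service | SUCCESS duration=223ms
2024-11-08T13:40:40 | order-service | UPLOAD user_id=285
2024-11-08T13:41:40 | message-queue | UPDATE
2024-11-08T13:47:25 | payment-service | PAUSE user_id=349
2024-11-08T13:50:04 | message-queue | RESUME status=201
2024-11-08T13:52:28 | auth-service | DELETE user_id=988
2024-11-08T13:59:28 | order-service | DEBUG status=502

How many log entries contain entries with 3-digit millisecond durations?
7

To find matching entries:

1. Pattern to match: entries with 3-digit millisecond durations
2. Scan each log entry for the pattern
3. Count matches: 7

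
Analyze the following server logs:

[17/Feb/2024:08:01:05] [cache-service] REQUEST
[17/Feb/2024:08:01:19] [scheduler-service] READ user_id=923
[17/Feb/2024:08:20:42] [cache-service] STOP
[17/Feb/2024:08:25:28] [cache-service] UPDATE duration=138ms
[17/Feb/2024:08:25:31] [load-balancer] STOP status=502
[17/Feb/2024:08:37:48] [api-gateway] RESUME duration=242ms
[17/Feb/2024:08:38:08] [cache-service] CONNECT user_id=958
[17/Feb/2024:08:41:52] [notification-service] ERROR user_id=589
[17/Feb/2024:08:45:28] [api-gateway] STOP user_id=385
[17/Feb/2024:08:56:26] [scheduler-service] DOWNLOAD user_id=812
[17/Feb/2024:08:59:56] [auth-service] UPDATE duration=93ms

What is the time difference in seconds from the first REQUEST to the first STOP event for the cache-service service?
1177

To find the time between events:

1. Locate the first REQUEST event for cache-service: 17/Feb/2024:08:01:05
2. Locate the first STOP event for cache-service: 17/Feb/2024:08:20:42
3. Calculate the difference: 17/Feb/2024:08:20:42 - 17/Feb/2024:08:01:05 = 1177 seconds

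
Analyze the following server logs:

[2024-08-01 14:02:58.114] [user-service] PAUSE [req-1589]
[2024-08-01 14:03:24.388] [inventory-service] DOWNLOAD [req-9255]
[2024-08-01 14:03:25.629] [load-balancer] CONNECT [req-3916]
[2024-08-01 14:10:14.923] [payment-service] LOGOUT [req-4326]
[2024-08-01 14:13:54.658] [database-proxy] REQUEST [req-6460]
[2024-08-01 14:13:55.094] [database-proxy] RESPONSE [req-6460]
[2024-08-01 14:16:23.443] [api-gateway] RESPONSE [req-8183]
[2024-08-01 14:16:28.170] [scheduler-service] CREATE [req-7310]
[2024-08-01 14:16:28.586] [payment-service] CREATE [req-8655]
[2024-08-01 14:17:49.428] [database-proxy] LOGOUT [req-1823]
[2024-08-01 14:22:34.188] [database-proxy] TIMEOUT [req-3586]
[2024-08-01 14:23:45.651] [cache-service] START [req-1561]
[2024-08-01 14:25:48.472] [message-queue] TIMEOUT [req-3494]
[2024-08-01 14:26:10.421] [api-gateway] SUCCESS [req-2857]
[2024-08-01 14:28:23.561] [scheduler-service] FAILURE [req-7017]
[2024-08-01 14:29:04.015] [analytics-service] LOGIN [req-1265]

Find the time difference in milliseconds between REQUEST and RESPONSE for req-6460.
436

To calculate latency:

1. Find REQUEST with id req-6460: 2024-08-01 14:13:54.658
2. Find RESPONSE with id req-6460: 2024-08-01 14:13:55.094
3. Latency: 2024-08-01 14:13:55.094 - 2024-08-01 14:13:54.658 = 436ms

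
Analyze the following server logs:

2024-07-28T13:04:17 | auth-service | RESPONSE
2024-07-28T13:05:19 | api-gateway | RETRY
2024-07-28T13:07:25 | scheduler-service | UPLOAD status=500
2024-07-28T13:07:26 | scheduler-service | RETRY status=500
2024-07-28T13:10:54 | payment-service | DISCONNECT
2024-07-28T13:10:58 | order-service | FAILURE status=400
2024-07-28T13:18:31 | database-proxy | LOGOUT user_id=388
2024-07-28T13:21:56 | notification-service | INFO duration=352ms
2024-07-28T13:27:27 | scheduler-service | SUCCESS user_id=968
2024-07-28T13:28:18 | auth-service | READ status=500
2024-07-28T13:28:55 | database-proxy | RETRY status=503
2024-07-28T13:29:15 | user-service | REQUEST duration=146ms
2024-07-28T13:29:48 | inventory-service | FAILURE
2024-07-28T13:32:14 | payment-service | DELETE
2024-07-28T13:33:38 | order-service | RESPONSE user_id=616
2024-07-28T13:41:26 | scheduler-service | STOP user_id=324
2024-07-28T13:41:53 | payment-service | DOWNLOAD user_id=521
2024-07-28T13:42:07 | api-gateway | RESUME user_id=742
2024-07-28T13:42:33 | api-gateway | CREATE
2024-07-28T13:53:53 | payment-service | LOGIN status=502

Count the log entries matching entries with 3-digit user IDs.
6

To find matching entries:

1. Pattern to match: entries with 3-digit user IDs
2. Scan each log entry for the pattern
3. Count matches: 6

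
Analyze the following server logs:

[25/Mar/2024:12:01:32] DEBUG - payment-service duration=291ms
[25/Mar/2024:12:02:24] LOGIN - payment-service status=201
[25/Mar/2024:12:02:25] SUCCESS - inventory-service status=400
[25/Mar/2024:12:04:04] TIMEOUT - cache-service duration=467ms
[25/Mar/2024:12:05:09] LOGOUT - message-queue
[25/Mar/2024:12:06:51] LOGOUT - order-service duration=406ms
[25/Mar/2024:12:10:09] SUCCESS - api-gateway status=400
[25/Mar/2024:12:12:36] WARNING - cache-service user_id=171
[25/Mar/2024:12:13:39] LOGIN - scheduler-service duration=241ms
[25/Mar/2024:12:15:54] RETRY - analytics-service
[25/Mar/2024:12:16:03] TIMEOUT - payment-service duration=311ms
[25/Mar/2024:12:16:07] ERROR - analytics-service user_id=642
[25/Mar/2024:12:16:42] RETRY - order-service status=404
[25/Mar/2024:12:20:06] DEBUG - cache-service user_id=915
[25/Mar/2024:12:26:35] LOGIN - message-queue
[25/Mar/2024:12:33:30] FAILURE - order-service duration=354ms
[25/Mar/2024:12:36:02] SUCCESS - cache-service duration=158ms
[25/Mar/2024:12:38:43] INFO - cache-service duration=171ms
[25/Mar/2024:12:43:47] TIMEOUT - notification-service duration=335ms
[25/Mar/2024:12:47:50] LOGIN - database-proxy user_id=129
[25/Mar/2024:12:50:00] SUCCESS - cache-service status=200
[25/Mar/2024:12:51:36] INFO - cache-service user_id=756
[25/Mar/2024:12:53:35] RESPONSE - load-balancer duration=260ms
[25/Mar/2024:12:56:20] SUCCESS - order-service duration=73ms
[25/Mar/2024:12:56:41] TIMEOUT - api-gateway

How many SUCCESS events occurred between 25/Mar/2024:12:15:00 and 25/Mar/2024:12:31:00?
0

To count events in the time window:

1. Window boundaries: 25/Mar/2024:12:15:00 to 25/Mar/2024:12:31:00
2. Filter for SUCCESS events within this window
3. Count matching events: 0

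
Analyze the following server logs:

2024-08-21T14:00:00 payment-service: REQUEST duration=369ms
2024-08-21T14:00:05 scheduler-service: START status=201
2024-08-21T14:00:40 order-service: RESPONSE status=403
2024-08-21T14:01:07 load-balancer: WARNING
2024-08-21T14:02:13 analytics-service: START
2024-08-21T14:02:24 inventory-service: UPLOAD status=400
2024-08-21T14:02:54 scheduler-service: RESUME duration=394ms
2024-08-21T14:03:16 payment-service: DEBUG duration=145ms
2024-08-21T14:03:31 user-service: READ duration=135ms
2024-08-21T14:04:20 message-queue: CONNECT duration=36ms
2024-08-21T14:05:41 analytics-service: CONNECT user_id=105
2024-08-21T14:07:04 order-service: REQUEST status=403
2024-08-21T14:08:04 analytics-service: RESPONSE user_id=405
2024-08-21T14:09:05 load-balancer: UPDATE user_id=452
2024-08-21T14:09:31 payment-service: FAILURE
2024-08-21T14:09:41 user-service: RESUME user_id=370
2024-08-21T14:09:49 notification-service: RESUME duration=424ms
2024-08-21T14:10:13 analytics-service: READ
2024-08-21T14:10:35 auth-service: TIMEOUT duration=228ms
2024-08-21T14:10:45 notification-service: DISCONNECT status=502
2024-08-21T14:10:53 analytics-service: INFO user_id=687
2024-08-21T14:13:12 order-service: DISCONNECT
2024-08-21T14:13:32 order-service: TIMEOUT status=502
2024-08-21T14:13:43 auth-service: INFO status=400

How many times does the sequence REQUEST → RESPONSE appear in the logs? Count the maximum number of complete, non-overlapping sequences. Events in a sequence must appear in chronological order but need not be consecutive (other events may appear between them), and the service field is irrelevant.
2

To count sequences:

1. Look for pattern: REQUEST → RESPONSE
2. Greedily scan the log in chronological order, matching each sequence element in turn (ignoring service)
3. Each time the full pattern completes, increment the count and restart matching from the next event
4. Complete non-overlapping sequences found: 2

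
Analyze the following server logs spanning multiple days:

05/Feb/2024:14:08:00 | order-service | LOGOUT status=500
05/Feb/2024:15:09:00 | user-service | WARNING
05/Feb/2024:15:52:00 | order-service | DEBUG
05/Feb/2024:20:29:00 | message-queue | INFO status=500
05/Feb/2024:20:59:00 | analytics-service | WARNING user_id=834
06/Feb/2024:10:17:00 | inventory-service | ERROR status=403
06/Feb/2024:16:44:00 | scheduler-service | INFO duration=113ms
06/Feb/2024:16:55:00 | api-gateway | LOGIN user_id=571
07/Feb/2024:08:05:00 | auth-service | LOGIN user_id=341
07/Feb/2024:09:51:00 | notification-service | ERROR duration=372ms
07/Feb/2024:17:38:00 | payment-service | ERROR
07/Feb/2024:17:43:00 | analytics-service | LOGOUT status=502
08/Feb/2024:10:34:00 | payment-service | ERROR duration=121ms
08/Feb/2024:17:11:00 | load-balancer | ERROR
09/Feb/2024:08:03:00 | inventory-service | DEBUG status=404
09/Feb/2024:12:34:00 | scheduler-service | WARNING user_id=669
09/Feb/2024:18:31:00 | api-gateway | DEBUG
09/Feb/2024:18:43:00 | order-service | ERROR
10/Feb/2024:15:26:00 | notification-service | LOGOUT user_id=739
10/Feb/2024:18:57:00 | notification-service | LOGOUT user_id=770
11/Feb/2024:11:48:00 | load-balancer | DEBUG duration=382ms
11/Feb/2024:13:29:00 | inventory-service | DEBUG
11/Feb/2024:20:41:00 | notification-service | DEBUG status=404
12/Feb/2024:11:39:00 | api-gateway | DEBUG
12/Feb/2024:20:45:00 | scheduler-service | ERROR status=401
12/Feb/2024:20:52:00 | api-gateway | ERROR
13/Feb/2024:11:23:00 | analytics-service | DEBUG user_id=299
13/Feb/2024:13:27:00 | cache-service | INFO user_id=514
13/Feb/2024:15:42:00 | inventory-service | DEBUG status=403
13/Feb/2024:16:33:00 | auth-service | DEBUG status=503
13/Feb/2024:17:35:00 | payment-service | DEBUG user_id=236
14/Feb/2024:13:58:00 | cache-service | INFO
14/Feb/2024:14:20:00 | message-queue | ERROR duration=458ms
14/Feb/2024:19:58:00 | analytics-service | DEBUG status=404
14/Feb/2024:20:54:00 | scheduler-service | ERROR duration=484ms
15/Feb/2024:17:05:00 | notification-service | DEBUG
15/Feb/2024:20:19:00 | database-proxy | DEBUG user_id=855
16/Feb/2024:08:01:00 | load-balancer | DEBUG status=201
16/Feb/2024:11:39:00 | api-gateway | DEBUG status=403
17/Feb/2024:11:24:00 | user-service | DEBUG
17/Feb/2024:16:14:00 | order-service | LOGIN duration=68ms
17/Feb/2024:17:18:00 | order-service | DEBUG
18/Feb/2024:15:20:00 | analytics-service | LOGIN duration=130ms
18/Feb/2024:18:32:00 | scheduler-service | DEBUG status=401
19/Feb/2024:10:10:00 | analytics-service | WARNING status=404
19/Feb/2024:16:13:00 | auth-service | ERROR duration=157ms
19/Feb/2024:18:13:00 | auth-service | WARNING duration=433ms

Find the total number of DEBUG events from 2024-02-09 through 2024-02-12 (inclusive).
6

To filter by date range:

1. Date range: 2024-02-09 through 2024-02-12, both dates inclusive
2. Filter for DEBUG events whose date falls in this range
3. Count matching events: 6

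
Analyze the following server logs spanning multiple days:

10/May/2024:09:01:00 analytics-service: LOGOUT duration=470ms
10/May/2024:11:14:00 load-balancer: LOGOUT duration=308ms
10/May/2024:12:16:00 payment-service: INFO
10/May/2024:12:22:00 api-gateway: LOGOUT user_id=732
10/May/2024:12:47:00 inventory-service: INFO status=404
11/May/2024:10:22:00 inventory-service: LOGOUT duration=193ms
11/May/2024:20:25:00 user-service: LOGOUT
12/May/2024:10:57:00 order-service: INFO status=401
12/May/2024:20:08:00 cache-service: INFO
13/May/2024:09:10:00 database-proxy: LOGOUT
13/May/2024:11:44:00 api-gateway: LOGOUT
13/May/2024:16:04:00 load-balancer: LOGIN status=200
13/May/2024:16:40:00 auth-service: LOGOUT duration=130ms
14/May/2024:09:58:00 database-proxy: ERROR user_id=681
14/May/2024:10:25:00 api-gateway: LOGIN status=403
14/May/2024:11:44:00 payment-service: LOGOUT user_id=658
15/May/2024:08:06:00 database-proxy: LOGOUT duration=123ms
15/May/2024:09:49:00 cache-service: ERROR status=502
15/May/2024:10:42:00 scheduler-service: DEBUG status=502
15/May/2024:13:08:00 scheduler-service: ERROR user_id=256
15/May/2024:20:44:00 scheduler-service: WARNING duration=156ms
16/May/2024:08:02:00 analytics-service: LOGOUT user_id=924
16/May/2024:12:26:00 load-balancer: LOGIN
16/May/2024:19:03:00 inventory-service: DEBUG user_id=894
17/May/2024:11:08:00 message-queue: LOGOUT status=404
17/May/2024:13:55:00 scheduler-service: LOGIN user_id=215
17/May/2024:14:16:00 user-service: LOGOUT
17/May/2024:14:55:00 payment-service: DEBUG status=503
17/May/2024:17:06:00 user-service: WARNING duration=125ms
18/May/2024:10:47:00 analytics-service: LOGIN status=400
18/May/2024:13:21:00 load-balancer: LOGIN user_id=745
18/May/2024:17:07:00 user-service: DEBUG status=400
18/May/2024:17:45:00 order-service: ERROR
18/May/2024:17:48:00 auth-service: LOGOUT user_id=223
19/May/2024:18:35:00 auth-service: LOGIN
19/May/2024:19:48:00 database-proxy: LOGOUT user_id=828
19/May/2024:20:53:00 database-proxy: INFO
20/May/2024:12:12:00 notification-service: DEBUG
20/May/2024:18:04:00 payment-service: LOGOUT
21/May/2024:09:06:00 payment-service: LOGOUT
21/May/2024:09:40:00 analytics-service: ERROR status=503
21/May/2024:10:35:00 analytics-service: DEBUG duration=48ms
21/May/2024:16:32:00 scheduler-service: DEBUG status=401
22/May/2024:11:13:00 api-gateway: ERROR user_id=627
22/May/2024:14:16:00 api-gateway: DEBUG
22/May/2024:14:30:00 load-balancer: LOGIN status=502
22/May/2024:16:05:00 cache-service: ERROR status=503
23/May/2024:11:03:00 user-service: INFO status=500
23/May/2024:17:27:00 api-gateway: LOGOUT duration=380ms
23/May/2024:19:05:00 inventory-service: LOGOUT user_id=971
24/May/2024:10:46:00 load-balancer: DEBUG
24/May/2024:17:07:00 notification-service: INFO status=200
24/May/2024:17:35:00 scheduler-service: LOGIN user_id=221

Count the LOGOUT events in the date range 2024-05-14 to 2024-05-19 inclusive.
7

To filter by date range:

1. Date range: 2024-05-14 through 2024-05-19, both dates inclusive
2. Filter for LOGOUT events whose date falls in this range
3. Count matching events: 7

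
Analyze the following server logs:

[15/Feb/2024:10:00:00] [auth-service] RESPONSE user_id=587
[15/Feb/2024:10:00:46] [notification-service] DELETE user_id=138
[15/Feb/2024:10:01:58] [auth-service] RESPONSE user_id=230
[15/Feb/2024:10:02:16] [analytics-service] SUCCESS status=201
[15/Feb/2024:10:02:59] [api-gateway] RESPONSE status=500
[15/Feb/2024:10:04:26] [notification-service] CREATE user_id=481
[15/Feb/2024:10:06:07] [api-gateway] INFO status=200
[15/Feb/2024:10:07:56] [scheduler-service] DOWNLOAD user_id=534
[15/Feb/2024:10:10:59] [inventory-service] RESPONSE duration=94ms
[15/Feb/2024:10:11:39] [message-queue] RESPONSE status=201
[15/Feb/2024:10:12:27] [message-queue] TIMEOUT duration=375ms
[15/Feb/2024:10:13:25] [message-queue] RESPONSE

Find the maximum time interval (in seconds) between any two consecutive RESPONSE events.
480

To find the longest gap:

1. Extract all RESPONSE events in chronological order
2. Calculate time differences between consecutive events
3. Find the maximum difference
4. Longest gap: 480 seconds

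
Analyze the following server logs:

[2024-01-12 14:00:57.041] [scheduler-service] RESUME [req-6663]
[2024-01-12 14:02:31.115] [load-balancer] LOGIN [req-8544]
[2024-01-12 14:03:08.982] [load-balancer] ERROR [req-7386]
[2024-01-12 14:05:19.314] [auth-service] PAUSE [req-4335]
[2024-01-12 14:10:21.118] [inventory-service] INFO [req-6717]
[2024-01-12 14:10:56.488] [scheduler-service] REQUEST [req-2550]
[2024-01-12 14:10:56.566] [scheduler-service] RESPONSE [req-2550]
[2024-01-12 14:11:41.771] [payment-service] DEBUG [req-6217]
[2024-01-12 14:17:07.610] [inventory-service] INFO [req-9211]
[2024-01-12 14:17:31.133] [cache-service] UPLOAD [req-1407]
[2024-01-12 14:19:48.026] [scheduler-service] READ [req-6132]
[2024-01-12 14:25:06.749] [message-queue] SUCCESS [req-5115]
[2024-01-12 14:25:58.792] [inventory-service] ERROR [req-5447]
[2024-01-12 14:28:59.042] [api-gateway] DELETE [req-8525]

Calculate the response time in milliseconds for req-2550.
78

To calculate latency:

1. Find REQUEST with id req-2550: 2024-01-12 14:10:56.488
2. Find RESPONSE with id req-2550: 2024-01-12 14:10:56.566
3. Latency: 2024-01-12 14:10:56.566 - 2024-01-12 14:10:56.488 = 78ms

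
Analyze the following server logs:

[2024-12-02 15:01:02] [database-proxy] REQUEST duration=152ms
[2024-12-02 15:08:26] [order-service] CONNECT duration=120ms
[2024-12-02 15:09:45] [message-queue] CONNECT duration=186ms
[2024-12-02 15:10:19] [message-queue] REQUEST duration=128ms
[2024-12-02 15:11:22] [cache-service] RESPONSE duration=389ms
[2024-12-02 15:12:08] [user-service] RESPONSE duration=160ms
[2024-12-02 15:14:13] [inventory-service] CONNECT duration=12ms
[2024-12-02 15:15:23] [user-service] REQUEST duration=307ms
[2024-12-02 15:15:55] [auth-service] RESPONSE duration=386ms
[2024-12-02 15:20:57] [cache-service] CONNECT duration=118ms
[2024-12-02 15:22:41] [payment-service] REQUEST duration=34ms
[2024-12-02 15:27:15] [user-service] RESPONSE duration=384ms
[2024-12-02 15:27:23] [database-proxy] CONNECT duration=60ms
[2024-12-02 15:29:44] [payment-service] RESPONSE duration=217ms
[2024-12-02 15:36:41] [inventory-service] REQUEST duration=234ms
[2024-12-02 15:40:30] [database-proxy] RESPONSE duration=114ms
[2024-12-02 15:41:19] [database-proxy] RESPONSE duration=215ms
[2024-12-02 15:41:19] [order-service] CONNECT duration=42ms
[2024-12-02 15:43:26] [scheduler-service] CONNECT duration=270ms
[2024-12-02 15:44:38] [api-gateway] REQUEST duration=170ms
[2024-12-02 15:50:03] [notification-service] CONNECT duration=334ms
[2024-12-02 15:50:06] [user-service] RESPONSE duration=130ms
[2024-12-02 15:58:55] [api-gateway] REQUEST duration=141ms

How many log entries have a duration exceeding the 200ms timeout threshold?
9

To count timeouts:

1. Threshold: 200ms
2. Extract duration from each log entry
3. Count entries where duration > 200
4. Timeout count: 9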